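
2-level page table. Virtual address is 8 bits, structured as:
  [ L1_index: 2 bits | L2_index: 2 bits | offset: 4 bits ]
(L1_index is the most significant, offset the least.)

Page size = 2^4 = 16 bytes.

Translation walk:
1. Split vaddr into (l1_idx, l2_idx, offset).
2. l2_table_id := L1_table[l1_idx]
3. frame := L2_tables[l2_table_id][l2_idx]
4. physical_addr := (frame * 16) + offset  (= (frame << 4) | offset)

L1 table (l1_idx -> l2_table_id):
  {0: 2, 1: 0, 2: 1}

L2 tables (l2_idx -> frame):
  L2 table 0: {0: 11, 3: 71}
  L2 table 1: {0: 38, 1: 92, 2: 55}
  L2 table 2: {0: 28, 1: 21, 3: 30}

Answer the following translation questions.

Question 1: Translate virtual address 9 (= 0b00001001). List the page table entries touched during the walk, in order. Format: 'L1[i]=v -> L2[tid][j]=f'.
Answer: L1[0]=2 -> L2[2][0]=28

Derivation:
vaddr = 9 = 0b00001001
Split: l1_idx=0, l2_idx=0, offset=9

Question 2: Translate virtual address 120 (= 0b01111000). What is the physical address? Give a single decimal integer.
vaddr = 120 = 0b01111000
Split: l1_idx=1, l2_idx=3, offset=8
L1[1] = 0
L2[0][3] = 71
paddr = 71 * 16 + 8 = 1144

Answer: 1144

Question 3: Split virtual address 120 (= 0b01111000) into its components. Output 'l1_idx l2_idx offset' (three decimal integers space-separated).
vaddr = 120 = 0b01111000
  top 2 bits -> l1_idx = 1
  next 2 bits -> l2_idx = 3
  bottom 4 bits -> offset = 8

Answer: 1 3 8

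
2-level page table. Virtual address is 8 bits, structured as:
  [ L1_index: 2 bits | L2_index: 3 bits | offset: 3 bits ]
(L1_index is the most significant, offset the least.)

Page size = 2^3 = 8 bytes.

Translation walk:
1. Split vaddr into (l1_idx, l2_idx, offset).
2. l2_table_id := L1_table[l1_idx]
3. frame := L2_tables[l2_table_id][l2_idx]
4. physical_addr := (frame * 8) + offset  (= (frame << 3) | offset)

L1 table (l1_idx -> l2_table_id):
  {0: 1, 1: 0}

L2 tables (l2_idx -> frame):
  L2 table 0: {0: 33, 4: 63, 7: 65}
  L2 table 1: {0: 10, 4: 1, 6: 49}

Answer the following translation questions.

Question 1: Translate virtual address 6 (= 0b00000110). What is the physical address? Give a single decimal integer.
Answer: 86

Derivation:
vaddr = 6 = 0b00000110
Split: l1_idx=0, l2_idx=0, offset=6
L1[0] = 1
L2[1][0] = 10
paddr = 10 * 8 + 6 = 86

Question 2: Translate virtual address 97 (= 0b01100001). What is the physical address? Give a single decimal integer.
Answer: 505

Derivation:
vaddr = 97 = 0b01100001
Split: l1_idx=1, l2_idx=4, offset=1
L1[1] = 0
L2[0][4] = 63
paddr = 63 * 8 + 1 = 505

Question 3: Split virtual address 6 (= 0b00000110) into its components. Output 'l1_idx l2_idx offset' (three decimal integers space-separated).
Answer: 0 0 6

Derivation:
vaddr = 6 = 0b00000110
  top 2 bits -> l1_idx = 0
  next 3 bits -> l2_idx = 0
  bottom 3 bits -> offset = 6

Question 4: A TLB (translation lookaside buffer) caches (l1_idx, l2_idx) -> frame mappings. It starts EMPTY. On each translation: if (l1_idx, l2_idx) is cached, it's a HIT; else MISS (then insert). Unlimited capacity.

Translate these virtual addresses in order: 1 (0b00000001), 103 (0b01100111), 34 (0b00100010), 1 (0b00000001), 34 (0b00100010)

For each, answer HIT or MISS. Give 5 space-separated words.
Answer: MISS MISS MISS HIT HIT

Derivation:
vaddr=1: (0,0) not in TLB -> MISS, insert
vaddr=103: (1,4) not in TLB -> MISS, insert
vaddr=34: (0,4) not in TLB -> MISS, insert
vaddr=1: (0,0) in TLB -> HIT
vaddr=34: (0,4) in TLB -> HIT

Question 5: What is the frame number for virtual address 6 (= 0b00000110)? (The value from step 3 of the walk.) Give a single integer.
Answer: 10

Derivation:
vaddr = 6: l1_idx=0, l2_idx=0
L1[0] = 1; L2[1][0] = 10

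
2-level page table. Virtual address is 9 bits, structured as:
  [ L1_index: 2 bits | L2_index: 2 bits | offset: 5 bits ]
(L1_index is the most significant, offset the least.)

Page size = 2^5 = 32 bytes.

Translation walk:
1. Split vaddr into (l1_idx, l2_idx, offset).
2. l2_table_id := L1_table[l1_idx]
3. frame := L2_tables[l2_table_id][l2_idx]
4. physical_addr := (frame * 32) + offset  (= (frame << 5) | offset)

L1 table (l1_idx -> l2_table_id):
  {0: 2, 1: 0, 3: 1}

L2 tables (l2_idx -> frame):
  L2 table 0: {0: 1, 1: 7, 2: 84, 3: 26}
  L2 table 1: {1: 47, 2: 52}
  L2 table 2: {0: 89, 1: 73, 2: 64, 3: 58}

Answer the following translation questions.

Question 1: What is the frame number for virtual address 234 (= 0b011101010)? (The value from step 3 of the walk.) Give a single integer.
vaddr = 234: l1_idx=1, l2_idx=3
L1[1] = 0; L2[0][3] = 26

Answer: 26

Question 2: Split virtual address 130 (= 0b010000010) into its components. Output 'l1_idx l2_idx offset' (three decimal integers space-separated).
vaddr = 130 = 0b010000010
  top 2 bits -> l1_idx = 1
  next 2 bits -> l2_idx = 0
  bottom 5 bits -> offset = 2

Answer: 1 0 2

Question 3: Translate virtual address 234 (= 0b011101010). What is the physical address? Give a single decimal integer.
Answer: 842

Derivation:
vaddr = 234 = 0b011101010
Split: l1_idx=1, l2_idx=3, offset=10
L1[1] = 0
L2[0][3] = 26
paddr = 26 * 32 + 10 = 842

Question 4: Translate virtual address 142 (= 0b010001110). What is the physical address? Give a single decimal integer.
vaddr = 142 = 0b010001110
Split: l1_idx=1, l2_idx=0, offset=14
L1[1] = 0
L2[0][0] = 1
paddr = 1 * 32 + 14 = 46

Answer: 46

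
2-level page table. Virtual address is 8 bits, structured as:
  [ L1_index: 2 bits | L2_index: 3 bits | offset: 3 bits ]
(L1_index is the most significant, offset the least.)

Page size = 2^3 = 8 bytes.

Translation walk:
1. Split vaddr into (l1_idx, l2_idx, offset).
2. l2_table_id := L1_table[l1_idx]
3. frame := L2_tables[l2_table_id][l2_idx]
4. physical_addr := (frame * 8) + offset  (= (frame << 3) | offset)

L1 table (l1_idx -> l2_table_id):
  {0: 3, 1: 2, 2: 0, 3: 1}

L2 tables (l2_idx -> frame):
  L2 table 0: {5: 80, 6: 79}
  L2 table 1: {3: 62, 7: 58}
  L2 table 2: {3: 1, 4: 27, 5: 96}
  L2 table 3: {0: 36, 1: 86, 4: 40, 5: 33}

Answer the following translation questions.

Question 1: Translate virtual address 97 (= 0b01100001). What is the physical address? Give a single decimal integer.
Answer: 217

Derivation:
vaddr = 97 = 0b01100001
Split: l1_idx=1, l2_idx=4, offset=1
L1[1] = 2
L2[2][4] = 27
paddr = 27 * 8 + 1 = 217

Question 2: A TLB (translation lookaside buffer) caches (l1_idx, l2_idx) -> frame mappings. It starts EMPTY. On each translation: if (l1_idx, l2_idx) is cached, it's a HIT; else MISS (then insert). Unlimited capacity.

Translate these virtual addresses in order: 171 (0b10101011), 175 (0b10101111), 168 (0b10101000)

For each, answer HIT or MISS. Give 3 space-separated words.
vaddr=171: (2,5) not in TLB -> MISS, insert
vaddr=175: (2,5) in TLB -> HIT
vaddr=168: (2,5) in TLB -> HIT

Answer: MISS HIT HIT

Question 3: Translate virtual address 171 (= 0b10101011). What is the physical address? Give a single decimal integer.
Answer: 643

Derivation:
vaddr = 171 = 0b10101011
Split: l1_idx=2, l2_idx=5, offset=3
L1[2] = 0
L2[0][5] = 80
paddr = 80 * 8 + 3 = 643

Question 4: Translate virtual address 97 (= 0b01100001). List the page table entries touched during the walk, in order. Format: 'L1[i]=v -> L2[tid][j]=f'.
Answer: L1[1]=2 -> L2[2][4]=27

Derivation:
vaddr = 97 = 0b01100001
Split: l1_idx=1, l2_idx=4, offset=1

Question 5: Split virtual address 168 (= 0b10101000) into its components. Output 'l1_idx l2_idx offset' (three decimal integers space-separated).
Answer: 2 5 0

Derivation:
vaddr = 168 = 0b10101000
  top 2 bits -> l1_idx = 2
  next 3 bits -> l2_idx = 5
  bottom 3 bits -> offset = 0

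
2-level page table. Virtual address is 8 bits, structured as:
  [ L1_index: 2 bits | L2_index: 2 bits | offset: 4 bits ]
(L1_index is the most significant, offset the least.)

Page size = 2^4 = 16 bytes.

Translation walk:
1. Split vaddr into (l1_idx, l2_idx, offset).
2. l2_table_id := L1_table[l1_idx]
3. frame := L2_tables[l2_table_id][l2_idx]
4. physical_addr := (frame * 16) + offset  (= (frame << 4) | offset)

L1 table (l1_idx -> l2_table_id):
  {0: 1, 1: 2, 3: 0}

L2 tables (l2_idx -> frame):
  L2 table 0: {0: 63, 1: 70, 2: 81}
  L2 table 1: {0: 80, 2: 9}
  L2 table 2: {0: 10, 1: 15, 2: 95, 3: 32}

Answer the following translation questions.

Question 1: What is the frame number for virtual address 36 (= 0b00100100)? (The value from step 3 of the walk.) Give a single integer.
Answer: 9

Derivation:
vaddr = 36: l1_idx=0, l2_idx=2
L1[0] = 1; L2[1][2] = 9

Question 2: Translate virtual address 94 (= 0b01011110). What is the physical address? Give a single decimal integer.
vaddr = 94 = 0b01011110
Split: l1_idx=1, l2_idx=1, offset=14
L1[1] = 2
L2[2][1] = 15
paddr = 15 * 16 + 14 = 254

Answer: 254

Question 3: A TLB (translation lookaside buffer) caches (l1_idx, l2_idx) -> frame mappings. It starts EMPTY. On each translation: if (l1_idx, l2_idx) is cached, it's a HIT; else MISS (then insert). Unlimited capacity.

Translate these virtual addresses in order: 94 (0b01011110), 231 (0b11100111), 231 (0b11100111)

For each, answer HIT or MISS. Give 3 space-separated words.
vaddr=94: (1,1) not in TLB -> MISS, insert
vaddr=231: (3,2) not in TLB -> MISS, insert
vaddr=231: (3,2) in TLB -> HIT

Answer: MISS MISS HIT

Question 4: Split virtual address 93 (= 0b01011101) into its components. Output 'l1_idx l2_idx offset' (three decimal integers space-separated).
Answer: 1 1 13

Derivation:
vaddr = 93 = 0b01011101
  top 2 bits -> l1_idx = 1
  next 2 bits -> l2_idx = 1
  bottom 4 bits -> offset = 13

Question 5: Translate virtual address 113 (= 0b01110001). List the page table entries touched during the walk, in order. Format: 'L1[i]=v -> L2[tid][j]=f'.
Answer: L1[1]=2 -> L2[2][3]=32

Derivation:
vaddr = 113 = 0b01110001
Split: l1_idx=1, l2_idx=3, offset=1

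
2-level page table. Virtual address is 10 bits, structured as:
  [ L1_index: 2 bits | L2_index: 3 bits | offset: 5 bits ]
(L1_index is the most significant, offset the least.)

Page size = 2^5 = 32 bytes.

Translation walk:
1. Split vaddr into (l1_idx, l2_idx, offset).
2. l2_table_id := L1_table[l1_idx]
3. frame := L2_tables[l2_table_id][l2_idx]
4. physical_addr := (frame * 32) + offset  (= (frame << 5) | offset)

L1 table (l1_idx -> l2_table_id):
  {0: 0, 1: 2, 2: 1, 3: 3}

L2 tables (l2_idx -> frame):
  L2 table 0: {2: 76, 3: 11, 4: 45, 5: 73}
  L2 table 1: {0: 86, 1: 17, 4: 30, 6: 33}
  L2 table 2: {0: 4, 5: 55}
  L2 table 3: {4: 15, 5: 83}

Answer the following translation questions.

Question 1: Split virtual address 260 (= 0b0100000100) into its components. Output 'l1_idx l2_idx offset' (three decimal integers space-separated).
vaddr = 260 = 0b0100000100
  top 2 bits -> l1_idx = 1
  next 3 bits -> l2_idx = 0
  bottom 5 bits -> offset = 4

Answer: 1 0 4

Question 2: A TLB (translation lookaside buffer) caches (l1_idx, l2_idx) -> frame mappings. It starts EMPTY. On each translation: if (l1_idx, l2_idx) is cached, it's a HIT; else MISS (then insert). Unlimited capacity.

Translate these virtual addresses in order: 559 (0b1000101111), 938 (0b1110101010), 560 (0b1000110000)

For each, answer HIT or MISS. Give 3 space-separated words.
Answer: MISS MISS HIT

Derivation:
vaddr=559: (2,1) not in TLB -> MISS, insert
vaddr=938: (3,5) not in TLB -> MISS, insert
vaddr=560: (2,1) in TLB -> HIT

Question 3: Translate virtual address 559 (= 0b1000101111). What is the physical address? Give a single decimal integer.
Answer: 559

Derivation:
vaddr = 559 = 0b1000101111
Split: l1_idx=2, l2_idx=1, offset=15
L1[2] = 1
L2[1][1] = 17
paddr = 17 * 32 + 15 = 559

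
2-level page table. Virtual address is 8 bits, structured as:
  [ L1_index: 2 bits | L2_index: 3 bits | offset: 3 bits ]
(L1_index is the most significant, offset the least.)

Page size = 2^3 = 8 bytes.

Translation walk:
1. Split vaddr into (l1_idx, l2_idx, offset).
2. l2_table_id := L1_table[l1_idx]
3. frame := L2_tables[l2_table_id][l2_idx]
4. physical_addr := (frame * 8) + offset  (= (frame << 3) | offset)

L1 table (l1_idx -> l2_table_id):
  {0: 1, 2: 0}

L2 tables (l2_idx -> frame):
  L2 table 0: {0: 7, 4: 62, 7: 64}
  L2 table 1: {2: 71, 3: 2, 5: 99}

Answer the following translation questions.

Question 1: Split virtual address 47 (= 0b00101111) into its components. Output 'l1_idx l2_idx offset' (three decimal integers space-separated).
Answer: 0 5 7

Derivation:
vaddr = 47 = 0b00101111
  top 2 bits -> l1_idx = 0
  next 3 bits -> l2_idx = 5
  bottom 3 bits -> offset = 7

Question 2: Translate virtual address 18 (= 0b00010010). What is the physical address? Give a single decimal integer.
Answer: 570

Derivation:
vaddr = 18 = 0b00010010
Split: l1_idx=0, l2_idx=2, offset=2
L1[0] = 1
L2[1][2] = 71
paddr = 71 * 8 + 2 = 570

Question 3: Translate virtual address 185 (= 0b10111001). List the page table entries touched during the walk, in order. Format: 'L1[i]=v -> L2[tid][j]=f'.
Answer: L1[2]=0 -> L2[0][7]=64

Derivation:
vaddr = 185 = 0b10111001
Split: l1_idx=2, l2_idx=7, offset=1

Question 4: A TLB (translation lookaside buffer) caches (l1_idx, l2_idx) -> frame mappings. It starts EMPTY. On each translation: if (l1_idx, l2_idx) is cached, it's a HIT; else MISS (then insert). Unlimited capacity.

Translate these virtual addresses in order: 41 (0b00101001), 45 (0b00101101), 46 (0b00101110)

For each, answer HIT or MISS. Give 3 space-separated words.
Answer: MISS HIT HIT

Derivation:
vaddr=41: (0,5) not in TLB -> MISS, insert
vaddr=45: (0,5) in TLB -> HIT
vaddr=46: (0,5) in TLB -> HIT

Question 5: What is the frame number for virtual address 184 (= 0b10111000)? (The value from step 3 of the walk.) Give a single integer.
vaddr = 184: l1_idx=2, l2_idx=7
L1[2] = 0; L2[0][7] = 64

Answer: 64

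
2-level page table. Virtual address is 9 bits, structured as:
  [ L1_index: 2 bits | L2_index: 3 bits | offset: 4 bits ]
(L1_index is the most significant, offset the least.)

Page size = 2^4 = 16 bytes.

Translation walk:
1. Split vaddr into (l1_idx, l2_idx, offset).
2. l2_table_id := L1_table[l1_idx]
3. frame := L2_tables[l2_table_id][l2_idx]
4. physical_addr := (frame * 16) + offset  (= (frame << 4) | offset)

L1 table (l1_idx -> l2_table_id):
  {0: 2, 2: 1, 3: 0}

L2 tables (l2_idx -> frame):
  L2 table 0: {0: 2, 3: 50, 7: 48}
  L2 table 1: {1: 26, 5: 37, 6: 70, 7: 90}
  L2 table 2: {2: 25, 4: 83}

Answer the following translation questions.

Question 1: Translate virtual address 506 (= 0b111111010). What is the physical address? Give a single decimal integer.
vaddr = 506 = 0b111111010
Split: l1_idx=3, l2_idx=7, offset=10
L1[3] = 0
L2[0][7] = 48
paddr = 48 * 16 + 10 = 778

Answer: 778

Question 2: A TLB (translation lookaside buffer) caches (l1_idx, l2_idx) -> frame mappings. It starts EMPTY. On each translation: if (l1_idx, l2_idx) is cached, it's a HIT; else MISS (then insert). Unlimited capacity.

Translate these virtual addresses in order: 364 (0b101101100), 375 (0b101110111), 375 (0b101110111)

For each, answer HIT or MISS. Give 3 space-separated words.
Answer: MISS MISS HIT

Derivation:
vaddr=364: (2,6) not in TLB -> MISS, insert
vaddr=375: (2,7) not in TLB -> MISS, insert
vaddr=375: (2,7) in TLB -> HIT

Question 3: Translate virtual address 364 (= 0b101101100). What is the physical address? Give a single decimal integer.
Answer: 1132

Derivation:
vaddr = 364 = 0b101101100
Split: l1_idx=2, l2_idx=6, offset=12
L1[2] = 1
L2[1][6] = 70
paddr = 70 * 16 + 12 = 1132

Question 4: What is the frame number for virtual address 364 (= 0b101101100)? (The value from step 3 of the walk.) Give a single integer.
Answer: 70

Derivation:
vaddr = 364: l1_idx=2, l2_idx=6
L1[2] = 1; L2[1][6] = 70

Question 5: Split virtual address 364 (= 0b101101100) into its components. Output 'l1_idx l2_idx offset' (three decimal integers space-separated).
vaddr = 364 = 0b101101100
  top 2 bits -> l1_idx = 2
  next 3 bits -> l2_idx = 6
  bottom 4 bits -> offset = 12

Answer: 2 6 12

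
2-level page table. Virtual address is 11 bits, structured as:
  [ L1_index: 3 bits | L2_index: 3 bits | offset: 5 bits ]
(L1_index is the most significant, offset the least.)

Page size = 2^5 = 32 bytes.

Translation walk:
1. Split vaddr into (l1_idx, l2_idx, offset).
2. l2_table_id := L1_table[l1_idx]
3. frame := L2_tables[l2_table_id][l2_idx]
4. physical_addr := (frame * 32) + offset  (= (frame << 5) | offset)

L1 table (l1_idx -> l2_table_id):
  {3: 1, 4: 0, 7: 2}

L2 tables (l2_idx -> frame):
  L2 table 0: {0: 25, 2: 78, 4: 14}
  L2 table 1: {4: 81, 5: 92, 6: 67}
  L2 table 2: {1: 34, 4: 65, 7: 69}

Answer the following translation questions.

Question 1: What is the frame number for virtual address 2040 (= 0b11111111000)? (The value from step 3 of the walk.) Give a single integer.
vaddr = 2040: l1_idx=7, l2_idx=7
L1[7] = 2; L2[2][7] = 69

Answer: 69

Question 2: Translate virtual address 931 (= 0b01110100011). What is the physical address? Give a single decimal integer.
Answer: 2947

Derivation:
vaddr = 931 = 0b01110100011
Split: l1_idx=3, l2_idx=5, offset=3
L1[3] = 1
L2[1][5] = 92
paddr = 92 * 32 + 3 = 2947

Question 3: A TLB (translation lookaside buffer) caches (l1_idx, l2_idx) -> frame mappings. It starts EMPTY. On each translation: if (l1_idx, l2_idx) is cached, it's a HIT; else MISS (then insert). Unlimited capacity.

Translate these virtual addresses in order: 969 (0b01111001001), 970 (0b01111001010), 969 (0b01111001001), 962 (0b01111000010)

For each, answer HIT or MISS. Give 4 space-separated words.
vaddr=969: (3,6) not in TLB -> MISS, insert
vaddr=970: (3,6) in TLB -> HIT
vaddr=969: (3,6) in TLB -> HIT
vaddr=962: (3,6) in TLB -> HIT

Answer: MISS HIT HIT HIT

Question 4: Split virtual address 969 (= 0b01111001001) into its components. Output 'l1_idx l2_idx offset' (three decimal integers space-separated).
Answer: 3 6 9

Derivation:
vaddr = 969 = 0b01111001001
  top 3 bits -> l1_idx = 3
  next 3 bits -> l2_idx = 6
  bottom 5 bits -> offset = 9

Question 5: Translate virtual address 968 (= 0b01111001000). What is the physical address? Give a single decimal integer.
vaddr = 968 = 0b01111001000
Split: l1_idx=3, l2_idx=6, offset=8
L1[3] = 1
L2[1][6] = 67
paddr = 67 * 32 + 8 = 2152

Answer: 2152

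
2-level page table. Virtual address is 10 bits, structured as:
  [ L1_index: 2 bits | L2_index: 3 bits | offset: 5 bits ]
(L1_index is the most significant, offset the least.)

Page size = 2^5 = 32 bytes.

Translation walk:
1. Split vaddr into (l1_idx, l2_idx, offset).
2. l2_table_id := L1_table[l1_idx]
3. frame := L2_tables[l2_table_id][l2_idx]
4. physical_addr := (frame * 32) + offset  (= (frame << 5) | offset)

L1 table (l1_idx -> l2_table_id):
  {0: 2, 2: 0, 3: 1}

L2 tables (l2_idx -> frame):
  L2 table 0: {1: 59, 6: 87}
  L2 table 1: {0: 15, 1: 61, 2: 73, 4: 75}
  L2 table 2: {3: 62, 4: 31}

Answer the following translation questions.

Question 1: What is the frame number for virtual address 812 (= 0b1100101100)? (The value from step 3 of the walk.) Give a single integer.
vaddr = 812: l1_idx=3, l2_idx=1
L1[3] = 1; L2[1][1] = 61

Answer: 61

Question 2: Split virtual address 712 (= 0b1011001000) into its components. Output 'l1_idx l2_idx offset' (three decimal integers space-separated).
Answer: 2 6 8

Derivation:
vaddr = 712 = 0b1011001000
  top 2 bits -> l1_idx = 2
  next 3 bits -> l2_idx = 6
  bottom 5 bits -> offset = 8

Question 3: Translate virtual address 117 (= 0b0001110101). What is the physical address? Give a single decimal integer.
vaddr = 117 = 0b0001110101
Split: l1_idx=0, l2_idx=3, offset=21
L1[0] = 2
L2[2][3] = 62
paddr = 62 * 32 + 21 = 2005

Answer: 2005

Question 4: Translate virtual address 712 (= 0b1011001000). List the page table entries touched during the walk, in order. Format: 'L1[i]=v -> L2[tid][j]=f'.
vaddr = 712 = 0b1011001000
Split: l1_idx=2, l2_idx=6, offset=8

Answer: L1[2]=0 -> L2[0][6]=87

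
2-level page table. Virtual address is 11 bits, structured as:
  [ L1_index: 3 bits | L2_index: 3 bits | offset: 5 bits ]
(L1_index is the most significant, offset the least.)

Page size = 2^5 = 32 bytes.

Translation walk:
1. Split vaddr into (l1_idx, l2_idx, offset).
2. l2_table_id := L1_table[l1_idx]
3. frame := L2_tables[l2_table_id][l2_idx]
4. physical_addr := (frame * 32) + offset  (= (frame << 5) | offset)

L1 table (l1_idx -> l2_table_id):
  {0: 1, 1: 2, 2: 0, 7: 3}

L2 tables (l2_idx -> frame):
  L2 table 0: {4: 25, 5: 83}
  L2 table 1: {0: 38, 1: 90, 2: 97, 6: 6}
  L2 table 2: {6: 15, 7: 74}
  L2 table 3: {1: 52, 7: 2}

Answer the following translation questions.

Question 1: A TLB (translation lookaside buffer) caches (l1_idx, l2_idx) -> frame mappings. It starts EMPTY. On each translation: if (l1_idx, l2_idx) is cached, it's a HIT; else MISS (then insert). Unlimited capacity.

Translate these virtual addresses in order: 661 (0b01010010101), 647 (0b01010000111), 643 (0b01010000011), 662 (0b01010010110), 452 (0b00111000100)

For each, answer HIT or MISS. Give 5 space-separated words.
vaddr=661: (2,4) not in TLB -> MISS, insert
vaddr=647: (2,4) in TLB -> HIT
vaddr=643: (2,4) in TLB -> HIT
vaddr=662: (2,4) in TLB -> HIT
vaddr=452: (1,6) not in TLB -> MISS, insert

Answer: MISS HIT HIT HIT MISS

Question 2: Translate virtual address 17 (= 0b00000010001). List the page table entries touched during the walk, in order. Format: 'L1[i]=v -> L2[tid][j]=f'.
Answer: L1[0]=1 -> L2[1][0]=38

Derivation:
vaddr = 17 = 0b00000010001
Split: l1_idx=0, l2_idx=0, offset=17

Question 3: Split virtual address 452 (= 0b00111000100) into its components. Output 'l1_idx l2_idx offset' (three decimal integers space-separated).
vaddr = 452 = 0b00111000100
  top 3 bits -> l1_idx = 1
  next 3 bits -> l2_idx = 6
  bottom 5 bits -> offset = 4

Answer: 1 6 4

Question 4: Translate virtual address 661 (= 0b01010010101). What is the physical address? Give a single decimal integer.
Answer: 821

Derivation:
vaddr = 661 = 0b01010010101
Split: l1_idx=2, l2_idx=4, offset=21
L1[2] = 0
L2[0][4] = 25
paddr = 25 * 32 + 21 = 821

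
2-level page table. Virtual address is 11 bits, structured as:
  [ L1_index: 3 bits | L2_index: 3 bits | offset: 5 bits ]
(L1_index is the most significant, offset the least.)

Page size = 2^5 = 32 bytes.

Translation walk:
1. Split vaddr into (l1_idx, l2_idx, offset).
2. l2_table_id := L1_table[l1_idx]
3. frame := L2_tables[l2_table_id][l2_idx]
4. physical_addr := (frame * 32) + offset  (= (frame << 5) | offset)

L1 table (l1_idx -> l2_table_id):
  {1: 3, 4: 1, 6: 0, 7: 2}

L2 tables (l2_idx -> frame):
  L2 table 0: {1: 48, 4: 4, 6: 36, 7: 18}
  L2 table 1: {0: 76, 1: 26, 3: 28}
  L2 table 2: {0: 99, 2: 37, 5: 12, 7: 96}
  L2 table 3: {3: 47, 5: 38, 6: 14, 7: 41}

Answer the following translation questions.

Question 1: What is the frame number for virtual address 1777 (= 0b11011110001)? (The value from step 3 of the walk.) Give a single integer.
Answer: 18

Derivation:
vaddr = 1777: l1_idx=6, l2_idx=7
L1[6] = 0; L2[0][7] = 18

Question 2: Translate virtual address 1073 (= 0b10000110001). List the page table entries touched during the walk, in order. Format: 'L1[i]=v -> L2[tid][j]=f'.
Answer: L1[4]=1 -> L2[1][1]=26

Derivation:
vaddr = 1073 = 0b10000110001
Split: l1_idx=4, l2_idx=1, offset=17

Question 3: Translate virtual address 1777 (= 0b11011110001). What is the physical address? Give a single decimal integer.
Answer: 593

Derivation:
vaddr = 1777 = 0b11011110001
Split: l1_idx=6, l2_idx=7, offset=17
L1[6] = 0
L2[0][7] = 18
paddr = 18 * 32 + 17 = 593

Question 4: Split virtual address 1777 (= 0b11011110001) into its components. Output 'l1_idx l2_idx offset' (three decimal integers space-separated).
vaddr = 1777 = 0b11011110001
  top 3 bits -> l1_idx = 6
  next 3 bits -> l2_idx = 7
  bottom 5 bits -> offset = 17

Answer: 6 7 17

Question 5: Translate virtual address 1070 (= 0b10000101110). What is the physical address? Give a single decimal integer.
Answer: 846

Derivation:
vaddr = 1070 = 0b10000101110
Split: l1_idx=4, l2_idx=1, offset=14
L1[4] = 1
L2[1][1] = 26
paddr = 26 * 32 + 14 = 846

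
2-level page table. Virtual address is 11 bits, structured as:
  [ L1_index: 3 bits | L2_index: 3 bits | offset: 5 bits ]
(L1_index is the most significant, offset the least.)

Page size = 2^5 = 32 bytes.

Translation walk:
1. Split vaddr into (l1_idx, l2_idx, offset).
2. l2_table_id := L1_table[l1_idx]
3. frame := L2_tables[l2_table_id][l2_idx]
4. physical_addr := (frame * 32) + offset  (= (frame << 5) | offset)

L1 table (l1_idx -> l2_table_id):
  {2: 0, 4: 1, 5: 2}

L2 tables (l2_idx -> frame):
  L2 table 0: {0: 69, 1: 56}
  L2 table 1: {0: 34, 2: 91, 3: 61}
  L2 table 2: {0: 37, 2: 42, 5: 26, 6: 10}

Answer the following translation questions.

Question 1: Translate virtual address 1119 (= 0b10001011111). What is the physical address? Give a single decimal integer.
vaddr = 1119 = 0b10001011111
Split: l1_idx=4, l2_idx=2, offset=31
L1[4] = 1
L2[1][2] = 91
paddr = 91 * 32 + 31 = 2943

Answer: 2943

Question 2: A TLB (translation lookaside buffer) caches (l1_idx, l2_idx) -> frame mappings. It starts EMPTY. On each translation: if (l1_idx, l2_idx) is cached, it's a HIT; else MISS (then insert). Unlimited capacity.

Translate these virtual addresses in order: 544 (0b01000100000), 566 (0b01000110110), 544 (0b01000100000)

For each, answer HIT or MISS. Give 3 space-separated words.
Answer: MISS HIT HIT

Derivation:
vaddr=544: (2,1) not in TLB -> MISS, insert
vaddr=566: (2,1) in TLB -> HIT
vaddr=544: (2,1) in TLB -> HIT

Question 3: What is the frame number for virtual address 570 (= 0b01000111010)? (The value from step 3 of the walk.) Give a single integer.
Answer: 56

Derivation:
vaddr = 570: l1_idx=2, l2_idx=1
L1[2] = 0; L2[0][1] = 56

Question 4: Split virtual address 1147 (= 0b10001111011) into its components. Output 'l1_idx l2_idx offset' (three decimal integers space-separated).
Answer: 4 3 27

Derivation:
vaddr = 1147 = 0b10001111011
  top 3 bits -> l1_idx = 4
  next 3 bits -> l2_idx = 3
  bottom 5 bits -> offset = 27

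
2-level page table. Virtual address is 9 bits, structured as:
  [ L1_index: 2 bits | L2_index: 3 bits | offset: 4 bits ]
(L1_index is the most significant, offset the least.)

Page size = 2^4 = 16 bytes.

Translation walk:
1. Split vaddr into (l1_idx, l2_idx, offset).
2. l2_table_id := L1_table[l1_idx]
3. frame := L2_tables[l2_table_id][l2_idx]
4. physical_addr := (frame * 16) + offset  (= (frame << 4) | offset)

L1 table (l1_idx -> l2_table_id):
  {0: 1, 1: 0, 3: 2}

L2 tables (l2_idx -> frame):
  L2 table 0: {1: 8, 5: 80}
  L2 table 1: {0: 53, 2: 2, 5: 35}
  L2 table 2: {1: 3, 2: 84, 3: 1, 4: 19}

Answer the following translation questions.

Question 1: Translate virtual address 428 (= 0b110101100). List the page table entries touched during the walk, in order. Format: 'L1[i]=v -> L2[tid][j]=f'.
Answer: L1[3]=2 -> L2[2][2]=84

Derivation:
vaddr = 428 = 0b110101100
Split: l1_idx=3, l2_idx=2, offset=12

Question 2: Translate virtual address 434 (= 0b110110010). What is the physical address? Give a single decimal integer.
vaddr = 434 = 0b110110010
Split: l1_idx=3, l2_idx=3, offset=2
L1[3] = 2
L2[2][3] = 1
paddr = 1 * 16 + 2 = 18

Answer: 18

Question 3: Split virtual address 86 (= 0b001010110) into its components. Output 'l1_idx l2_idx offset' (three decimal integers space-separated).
Answer: 0 5 6

Derivation:
vaddr = 86 = 0b001010110
  top 2 bits -> l1_idx = 0
  next 3 bits -> l2_idx = 5
  bottom 4 bits -> offset = 6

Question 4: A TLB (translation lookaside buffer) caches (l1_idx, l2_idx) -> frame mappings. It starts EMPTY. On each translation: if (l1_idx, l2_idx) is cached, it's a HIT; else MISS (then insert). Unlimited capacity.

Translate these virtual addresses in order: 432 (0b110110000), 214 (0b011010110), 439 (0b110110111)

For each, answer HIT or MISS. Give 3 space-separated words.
Answer: MISS MISS HIT

Derivation:
vaddr=432: (3,3) not in TLB -> MISS, insert
vaddr=214: (1,5) not in TLB -> MISS, insert
vaddr=439: (3,3) in TLB -> HIT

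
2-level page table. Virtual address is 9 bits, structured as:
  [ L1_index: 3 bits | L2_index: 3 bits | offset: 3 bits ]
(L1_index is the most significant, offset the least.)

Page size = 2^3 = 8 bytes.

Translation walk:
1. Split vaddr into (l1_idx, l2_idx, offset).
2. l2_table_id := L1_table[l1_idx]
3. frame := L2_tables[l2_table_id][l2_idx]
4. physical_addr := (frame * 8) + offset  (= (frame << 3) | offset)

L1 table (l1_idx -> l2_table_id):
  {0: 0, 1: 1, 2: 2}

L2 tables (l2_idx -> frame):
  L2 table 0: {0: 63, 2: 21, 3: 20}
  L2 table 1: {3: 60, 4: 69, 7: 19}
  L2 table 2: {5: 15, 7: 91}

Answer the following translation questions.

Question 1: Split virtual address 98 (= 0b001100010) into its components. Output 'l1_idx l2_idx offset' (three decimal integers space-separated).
vaddr = 98 = 0b001100010
  top 3 bits -> l1_idx = 1
  next 3 bits -> l2_idx = 4
  bottom 3 bits -> offset = 2

Answer: 1 4 2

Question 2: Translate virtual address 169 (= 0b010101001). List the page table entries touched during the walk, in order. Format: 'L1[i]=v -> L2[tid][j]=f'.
Answer: L1[2]=2 -> L2[2][5]=15

Derivation:
vaddr = 169 = 0b010101001
Split: l1_idx=2, l2_idx=5, offset=1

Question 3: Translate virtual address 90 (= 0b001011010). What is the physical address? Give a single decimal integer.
Answer: 482

Derivation:
vaddr = 90 = 0b001011010
Split: l1_idx=1, l2_idx=3, offset=2
L1[1] = 1
L2[1][3] = 60
paddr = 60 * 8 + 2 = 482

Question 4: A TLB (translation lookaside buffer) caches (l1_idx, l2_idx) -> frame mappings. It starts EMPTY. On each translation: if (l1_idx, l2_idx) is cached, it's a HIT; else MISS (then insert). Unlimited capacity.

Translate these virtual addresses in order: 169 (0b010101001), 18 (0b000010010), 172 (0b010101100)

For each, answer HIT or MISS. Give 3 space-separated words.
vaddr=169: (2,5) not in TLB -> MISS, insert
vaddr=18: (0,2) not in TLB -> MISS, insert
vaddr=172: (2,5) in TLB -> HIT

Answer: MISS MISS HIT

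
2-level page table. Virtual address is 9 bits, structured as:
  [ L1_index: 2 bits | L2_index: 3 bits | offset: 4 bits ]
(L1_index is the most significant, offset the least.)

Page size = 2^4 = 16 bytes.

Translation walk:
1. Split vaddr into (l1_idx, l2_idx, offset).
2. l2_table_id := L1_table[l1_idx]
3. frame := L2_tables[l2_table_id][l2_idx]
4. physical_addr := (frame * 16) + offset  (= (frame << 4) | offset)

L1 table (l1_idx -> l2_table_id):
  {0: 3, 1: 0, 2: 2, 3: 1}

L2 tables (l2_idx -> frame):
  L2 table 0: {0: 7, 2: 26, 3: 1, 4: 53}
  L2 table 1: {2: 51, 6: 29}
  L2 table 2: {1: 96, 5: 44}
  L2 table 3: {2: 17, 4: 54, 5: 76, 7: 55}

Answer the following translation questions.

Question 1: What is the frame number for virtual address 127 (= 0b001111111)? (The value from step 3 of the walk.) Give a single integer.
Answer: 55

Derivation:
vaddr = 127: l1_idx=0, l2_idx=7
L1[0] = 3; L2[3][7] = 55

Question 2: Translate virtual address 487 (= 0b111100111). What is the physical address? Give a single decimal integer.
Answer: 471

Derivation:
vaddr = 487 = 0b111100111
Split: l1_idx=3, l2_idx=6, offset=7
L1[3] = 1
L2[1][6] = 29
paddr = 29 * 16 + 7 = 471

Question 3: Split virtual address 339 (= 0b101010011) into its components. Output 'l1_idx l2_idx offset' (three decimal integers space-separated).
Answer: 2 5 3

Derivation:
vaddr = 339 = 0b101010011
  top 2 bits -> l1_idx = 2
  next 3 bits -> l2_idx = 5
  bottom 4 bits -> offset = 3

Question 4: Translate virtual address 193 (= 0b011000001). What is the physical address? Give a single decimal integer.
Answer: 849

Derivation:
vaddr = 193 = 0b011000001
Split: l1_idx=1, l2_idx=4, offset=1
L1[1] = 0
L2[0][4] = 53
paddr = 53 * 16 + 1 = 849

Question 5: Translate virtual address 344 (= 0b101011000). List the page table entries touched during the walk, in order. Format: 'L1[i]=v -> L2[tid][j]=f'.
Answer: L1[2]=2 -> L2[2][5]=44

Derivation:
vaddr = 344 = 0b101011000
Split: l1_idx=2, l2_idx=5, offset=8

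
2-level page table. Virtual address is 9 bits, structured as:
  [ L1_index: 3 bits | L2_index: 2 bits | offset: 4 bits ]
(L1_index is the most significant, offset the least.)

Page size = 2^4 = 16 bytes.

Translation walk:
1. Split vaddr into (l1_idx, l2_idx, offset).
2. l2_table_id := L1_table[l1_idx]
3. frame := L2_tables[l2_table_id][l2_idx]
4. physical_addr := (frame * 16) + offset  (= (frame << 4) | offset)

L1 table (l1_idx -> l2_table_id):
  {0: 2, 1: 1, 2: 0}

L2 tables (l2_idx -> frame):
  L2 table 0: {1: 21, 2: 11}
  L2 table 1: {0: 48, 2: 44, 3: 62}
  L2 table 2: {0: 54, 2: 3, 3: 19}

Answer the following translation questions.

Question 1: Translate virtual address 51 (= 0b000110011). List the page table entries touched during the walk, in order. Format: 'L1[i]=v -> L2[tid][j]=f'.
Answer: L1[0]=2 -> L2[2][3]=19

Derivation:
vaddr = 51 = 0b000110011
Split: l1_idx=0, l2_idx=3, offset=3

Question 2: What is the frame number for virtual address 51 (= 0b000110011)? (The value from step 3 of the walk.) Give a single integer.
vaddr = 51: l1_idx=0, l2_idx=3
L1[0] = 2; L2[2][3] = 19

Answer: 19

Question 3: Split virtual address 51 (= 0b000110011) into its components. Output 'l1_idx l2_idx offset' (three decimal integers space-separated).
Answer: 0 3 3

Derivation:
vaddr = 51 = 0b000110011
  top 3 bits -> l1_idx = 0
  next 2 bits -> l2_idx = 3
  bottom 4 bits -> offset = 3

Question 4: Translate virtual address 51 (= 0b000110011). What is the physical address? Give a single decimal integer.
Answer: 307

Derivation:
vaddr = 51 = 0b000110011
Split: l1_idx=0, l2_idx=3, offset=3
L1[0] = 2
L2[2][3] = 19
paddr = 19 * 16 + 3 = 307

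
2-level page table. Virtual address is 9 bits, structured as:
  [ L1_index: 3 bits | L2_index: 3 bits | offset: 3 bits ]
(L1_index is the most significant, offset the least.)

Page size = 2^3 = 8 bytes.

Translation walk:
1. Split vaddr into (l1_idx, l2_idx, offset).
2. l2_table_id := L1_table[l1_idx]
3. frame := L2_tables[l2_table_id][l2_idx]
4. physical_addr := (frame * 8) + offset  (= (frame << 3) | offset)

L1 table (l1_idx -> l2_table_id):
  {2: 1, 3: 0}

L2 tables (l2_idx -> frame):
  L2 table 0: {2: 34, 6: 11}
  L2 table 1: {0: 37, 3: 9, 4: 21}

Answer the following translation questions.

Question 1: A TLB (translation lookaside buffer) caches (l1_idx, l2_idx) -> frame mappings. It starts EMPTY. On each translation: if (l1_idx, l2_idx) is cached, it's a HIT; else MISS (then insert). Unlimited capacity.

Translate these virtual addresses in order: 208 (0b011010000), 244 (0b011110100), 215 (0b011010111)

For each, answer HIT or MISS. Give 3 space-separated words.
vaddr=208: (3,2) not in TLB -> MISS, insert
vaddr=244: (3,6) not in TLB -> MISS, insert
vaddr=215: (3,2) in TLB -> HIT

Answer: MISS MISS HIT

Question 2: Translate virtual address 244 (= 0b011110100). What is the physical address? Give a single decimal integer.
Answer: 92

Derivation:
vaddr = 244 = 0b011110100
Split: l1_idx=3, l2_idx=6, offset=4
L1[3] = 0
L2[0][6] = 11
paddr = 11 * 8 + 4 = 92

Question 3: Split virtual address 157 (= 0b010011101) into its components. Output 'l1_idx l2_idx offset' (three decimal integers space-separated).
Answer: 2 3 5

Derivation:
vaddr = 157 = 0b010011101
  top 3 bits -> l1_idx = 2
  next 3 bits -> l2_idx = 3
  bottom 3 bits -> offset = 5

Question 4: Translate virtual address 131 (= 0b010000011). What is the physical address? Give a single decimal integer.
vaddr = 131 = 0b010000011
Split: l1_idx=2, l2_idx=0, offset=3
L1[2] = 1
L2[1][0] = 37
paddr = 37 * 8 + 3 = 299

Answer: 299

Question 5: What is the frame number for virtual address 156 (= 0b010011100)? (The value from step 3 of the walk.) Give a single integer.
vaddr = 156: l1_idx=2, l2_idx=3
L1[2] = 1; L2[1][3] = 9

Answer: 9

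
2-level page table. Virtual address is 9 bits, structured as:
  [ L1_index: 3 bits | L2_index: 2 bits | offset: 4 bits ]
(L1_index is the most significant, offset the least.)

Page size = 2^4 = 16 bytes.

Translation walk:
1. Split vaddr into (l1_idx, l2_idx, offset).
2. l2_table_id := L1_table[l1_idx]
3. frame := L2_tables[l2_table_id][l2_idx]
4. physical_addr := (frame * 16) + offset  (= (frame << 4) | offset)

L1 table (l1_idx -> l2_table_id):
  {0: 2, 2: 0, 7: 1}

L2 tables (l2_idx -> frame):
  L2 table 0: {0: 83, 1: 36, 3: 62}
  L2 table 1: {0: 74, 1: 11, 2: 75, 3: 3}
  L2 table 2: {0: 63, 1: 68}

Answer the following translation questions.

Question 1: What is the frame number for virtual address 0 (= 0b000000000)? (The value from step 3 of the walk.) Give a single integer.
Answer: 63

Derivation:
vaddr = 0: l1_idx=0, l2_idx=0
L1[0] = 2; L2[2][0] = 63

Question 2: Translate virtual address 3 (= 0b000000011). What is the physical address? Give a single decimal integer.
Answer: 1011

Derivation:
vaddr = 3 = 0b000000011
Split: l1_idx=0, l2_idx=0, offset=3
L1[0] = 2
L2[2][0] = 63
paddr = 63 * 16 + 3 = 1011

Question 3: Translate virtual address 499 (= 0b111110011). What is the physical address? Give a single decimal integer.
vaddr = 499 = 0b111110011
Split: l1_idx=7, l2_idx=3, offset=3
L1[7] = 1
L2[1][3] = 3
paddr = 3 * 16 + 3 = 51

Answer: 51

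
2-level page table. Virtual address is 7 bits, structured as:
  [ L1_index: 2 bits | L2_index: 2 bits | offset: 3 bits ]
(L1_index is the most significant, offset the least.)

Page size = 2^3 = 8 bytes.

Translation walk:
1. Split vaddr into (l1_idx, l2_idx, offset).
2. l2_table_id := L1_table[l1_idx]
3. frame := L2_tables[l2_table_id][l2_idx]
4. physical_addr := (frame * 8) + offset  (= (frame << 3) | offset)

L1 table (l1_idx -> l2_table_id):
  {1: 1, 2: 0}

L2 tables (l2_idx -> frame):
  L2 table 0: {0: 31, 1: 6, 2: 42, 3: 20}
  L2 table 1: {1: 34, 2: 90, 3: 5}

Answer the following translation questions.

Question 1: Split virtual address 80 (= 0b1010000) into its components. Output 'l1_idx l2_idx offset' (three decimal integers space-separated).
vaddr = 80 = 0b1010000
  top 2 bits -> l1_idx = 2
  next 2 bits -> l2_idx = 2
  bottom 3 bits -> offset = 0

Answer: 2 2 0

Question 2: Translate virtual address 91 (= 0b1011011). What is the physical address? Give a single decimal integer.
vaddr = 91 = 0b1011011
Split: l1_idx=2, l2_idx=3, offset=3
L1[2] = 0
L2[0][3] = 20
paddr = 20 * 8 + 3 = 163

Answer: 163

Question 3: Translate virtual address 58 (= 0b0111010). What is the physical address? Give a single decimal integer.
Answer: 42

Derivation:
vaddr = 58 = 0b0111010
Split: l1_idx=1, l2_idx=3, offset=2
L1[1] = 1
L2[1][3] = 5
paddr = 5 * 8 + 2 = 42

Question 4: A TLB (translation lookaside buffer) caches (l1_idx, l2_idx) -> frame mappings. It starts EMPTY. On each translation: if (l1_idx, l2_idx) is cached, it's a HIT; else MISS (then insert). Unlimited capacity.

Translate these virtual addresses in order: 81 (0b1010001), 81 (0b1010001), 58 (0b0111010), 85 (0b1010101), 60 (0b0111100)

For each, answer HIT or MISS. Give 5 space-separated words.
vaddr=81: (2,2) not in TLB -> MISS, insert
vaddr=81: (2,2) in TLB -> HIT
vaddr=58: (1,3) not in TLB -> MISS, insert
vaddr=85: (2,2) in TLB -> HIT
vaddr=60: (1,3) in TLB -> HIT

Answer: MISS HIT MISS HIT HIT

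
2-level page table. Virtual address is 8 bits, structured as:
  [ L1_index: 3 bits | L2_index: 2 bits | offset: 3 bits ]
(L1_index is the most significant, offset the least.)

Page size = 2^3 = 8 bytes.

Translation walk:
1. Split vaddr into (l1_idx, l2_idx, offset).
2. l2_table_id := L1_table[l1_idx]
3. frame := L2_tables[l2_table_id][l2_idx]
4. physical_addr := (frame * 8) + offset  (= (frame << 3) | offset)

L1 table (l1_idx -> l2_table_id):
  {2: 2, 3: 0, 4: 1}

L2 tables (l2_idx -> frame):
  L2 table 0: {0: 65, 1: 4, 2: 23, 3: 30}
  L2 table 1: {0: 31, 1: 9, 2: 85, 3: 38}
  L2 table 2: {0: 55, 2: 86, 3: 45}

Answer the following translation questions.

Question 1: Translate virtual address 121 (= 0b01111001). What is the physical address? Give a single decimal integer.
Answer: 241

Derivation:
vaddr = 121 = 0b01111001
Split: l1_idx=3, l2_idx=3, offset=1
L1[3] = 0
L2[0][3] = 30
paddr = 30 * 8 + 1 = 241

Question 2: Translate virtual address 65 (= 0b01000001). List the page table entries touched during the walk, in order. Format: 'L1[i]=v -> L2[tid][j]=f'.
vaddr = 65 = 0b01000001
Split: l1_idx=2, l2_idx=0, offset=1

Answer: L1[2]=2 -> L2[2][0]=55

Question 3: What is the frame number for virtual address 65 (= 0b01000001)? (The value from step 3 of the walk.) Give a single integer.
vaddr = 65: l1_idx=2, l2_idx=0
L1[2] = 2; L2[2][0] = 55

Answer: 55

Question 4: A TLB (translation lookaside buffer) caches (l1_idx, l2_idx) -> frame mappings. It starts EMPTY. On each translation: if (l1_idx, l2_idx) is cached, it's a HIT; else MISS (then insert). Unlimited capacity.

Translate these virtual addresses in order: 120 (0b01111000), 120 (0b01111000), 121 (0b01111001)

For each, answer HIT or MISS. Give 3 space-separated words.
vaddr=120: (3,3) not in TLB -> MISS, insert
vaddr=120: (3,3) in TLB -> HIT
vaddr=121: (3,3) in TLB -> HIT

Answer: MISS HIT HIT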